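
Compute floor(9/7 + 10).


9/7 = 1.2857
1.2857 + 10 = 11.2857
floor(11.2857) = 11

11


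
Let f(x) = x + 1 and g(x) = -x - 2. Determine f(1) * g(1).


f(1) = 2
g(1) = -3
Product = -6

-6


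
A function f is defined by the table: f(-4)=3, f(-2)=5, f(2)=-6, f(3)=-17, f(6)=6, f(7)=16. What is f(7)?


16


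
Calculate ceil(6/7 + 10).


6/7 = 0.8571
0.8571 + 10 = 10.8571
ceil(10.8571) = 11

11


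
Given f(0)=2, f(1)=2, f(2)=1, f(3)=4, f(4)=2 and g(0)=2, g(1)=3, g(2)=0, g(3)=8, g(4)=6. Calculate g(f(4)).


f(4) = 2
g(2) = 0

0


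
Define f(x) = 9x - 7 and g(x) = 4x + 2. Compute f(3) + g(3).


34


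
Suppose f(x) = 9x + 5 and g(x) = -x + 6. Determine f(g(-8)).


g(-8) = 14
f(14) = 131

131


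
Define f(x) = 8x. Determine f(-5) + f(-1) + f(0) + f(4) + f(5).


f(-5) = -40
f(-1) = -8
f(0) = 0
f(4) = 32
f(5) = 40
Sum = 24

24


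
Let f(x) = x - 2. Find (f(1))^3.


f(1) = -1
(-1)^3 = -1

-1


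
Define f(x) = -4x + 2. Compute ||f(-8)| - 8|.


f(-8) = 34
|34| = 34
|34 - 8| = 26

26


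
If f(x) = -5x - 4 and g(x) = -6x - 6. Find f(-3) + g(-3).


23


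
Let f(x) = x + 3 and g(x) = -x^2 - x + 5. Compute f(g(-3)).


g(-3) = -1
f(-1) = 2

2


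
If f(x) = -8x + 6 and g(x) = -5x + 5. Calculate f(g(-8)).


g(-8) = 45
f(45) = -354

-354


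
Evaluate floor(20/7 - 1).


20/7 = 2.8571
2.8571 - 1 = 1.8571
floor(1.8571) = 1

1


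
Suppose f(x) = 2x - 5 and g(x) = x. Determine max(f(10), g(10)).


15


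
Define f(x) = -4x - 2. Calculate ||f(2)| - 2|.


f(2) = -10
|-10| = 10
|10 - 2| = 8

8


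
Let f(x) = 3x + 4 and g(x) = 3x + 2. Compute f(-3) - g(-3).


f(-3) = -5
g(-3) = -7
Difference = 2

2


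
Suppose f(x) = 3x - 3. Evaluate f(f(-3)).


f(-3) = -12
f(-12) = -39

-39


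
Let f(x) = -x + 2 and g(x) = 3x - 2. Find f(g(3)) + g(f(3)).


f(g(3)) = -5
g(f(3)) = -5
Sum = -10

-10


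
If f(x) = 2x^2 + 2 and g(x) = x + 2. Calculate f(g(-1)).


g(-1) = 1
f(1) = 2*(1)^2 + 2 = 4

4


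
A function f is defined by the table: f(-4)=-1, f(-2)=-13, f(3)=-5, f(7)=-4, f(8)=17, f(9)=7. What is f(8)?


Reading from the table at x = 8

17


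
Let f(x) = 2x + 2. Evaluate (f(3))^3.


f(3) = 8
(8)^3 = 512

512


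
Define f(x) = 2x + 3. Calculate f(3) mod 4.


1


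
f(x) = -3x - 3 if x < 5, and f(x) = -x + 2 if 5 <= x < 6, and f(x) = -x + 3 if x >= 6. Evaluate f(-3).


-3 satisfies x < 5
f(-3) = 6

6


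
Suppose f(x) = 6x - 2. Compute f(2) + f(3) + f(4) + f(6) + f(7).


f(2) = 10
f(3) = 16
f(4) = 22
f(6) = 34
f(7) = 40
Sum = 122

122


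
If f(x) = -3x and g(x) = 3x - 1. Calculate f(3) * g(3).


-72


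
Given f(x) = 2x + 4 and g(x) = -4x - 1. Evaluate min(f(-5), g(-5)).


f(-5) = -6
g(-5) = 19
min = -6

-6


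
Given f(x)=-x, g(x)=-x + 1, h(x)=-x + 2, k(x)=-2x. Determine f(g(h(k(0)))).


k(0) = 0
h(0) = 2
g(2) = -1
f(-1) = 1

1


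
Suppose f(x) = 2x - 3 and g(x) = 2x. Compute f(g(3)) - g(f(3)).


f(g(3)) = 9
g(f(3)) = 6
Difference = 3

3


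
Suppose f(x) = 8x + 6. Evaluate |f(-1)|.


f(-1) = -2
|-2| = 2

2


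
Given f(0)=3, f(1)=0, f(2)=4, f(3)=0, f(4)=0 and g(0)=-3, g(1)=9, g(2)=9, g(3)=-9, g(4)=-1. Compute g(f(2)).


f(2) = 4
g(4) = -1

-1


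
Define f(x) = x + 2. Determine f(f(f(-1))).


f(-1) = 1
f(1) = 3
f(3) = 5

5


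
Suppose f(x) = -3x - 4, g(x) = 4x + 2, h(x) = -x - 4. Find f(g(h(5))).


h(5) = -9
g(-9) = -34
f(-34) = 98

98


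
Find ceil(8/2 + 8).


12


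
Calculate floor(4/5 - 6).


-6


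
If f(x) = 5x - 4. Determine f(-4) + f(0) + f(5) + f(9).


f(-4) = -24
f(0) = -4
f(5) = 21
f(9) = 41
Sum = 34

34


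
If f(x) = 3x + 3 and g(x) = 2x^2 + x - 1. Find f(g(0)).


0


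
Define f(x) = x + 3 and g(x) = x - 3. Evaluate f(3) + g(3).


6


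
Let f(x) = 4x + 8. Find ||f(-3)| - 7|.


f(-3) = -4
|-4| = 4
|4 - 7| = 3

3


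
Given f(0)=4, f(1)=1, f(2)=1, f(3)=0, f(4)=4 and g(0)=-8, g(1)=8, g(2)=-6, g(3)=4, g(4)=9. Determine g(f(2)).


f(2) = 1
g(1) = 8

8


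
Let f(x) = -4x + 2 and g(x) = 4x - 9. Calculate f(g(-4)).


102


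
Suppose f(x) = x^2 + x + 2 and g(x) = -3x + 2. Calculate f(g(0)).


8


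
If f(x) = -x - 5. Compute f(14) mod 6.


f(14) = -19
-19 mod 6 = 5

5


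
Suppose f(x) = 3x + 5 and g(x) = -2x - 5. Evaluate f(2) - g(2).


f(2) = 11
g(2) = -9
Difference = 20

20


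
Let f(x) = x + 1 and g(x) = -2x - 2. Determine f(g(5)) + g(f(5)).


f(g(5)) = -11
g(f(5)) = -14
Sum = -25

-25


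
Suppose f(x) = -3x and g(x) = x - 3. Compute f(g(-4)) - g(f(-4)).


f(g(-4)) = 21
g(f(-4)) = 9
Difference = 12

12


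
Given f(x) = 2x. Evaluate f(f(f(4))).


f(4) = 8
f(8) = 16
f(16) = 32

32


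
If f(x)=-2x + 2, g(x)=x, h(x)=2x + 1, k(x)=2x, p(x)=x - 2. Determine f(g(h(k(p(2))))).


p(2) = 0
k(0) = 0
h(0) = 1
g(1) = 1
f(1) = 0

0


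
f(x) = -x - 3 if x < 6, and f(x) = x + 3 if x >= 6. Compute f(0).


0 satisfies x < 6
f(0) = -3

-3


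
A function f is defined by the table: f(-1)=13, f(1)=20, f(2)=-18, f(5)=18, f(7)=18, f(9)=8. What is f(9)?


Reading from the table at x = 9

8


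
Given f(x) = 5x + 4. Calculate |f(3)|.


f(3) = 19
|19| = 19

19


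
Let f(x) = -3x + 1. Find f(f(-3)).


f(-3) = 10
f(10) = -29

-29


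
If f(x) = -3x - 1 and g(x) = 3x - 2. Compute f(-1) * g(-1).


f(-1) = 2
g(-1) = -5
Product = -10

-10


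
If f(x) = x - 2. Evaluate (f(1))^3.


f(1) = -1
(-1)^3 = -1

-1


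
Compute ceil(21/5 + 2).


7


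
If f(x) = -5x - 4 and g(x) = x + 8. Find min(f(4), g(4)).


f(4) = -24
g(4) = 12
min = -24

-24


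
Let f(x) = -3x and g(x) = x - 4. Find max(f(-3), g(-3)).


f(-3) = 9
g(-3) = -7
max = 9

9


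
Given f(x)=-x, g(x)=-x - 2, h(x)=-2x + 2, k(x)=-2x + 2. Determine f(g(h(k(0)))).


0


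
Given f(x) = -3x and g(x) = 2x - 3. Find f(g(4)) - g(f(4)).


f(g(4)) = -15
g(f(4)) = -27
Difference = 12

12


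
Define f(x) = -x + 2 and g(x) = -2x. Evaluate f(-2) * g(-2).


16


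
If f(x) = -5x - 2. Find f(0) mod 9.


f(0) = -2
-2 mod 9 = 7

7


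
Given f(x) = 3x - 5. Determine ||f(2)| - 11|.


f(2) = 1
|1| = 1
|1 - 11| = 10

10


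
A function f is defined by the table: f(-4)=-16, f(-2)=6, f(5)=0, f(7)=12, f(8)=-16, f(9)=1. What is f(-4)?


-16


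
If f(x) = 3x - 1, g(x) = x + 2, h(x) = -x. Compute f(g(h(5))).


h(5) = -5
g(-5) = -3
f(-3) = -10

-10


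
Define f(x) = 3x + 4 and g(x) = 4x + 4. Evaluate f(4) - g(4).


f(4) = 16
g(4) = 20
Difference = -4

-4


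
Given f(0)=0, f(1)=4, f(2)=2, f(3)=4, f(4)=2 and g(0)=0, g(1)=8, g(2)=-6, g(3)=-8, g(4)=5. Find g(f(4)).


f(4) = 2
g(2) = -6

-6


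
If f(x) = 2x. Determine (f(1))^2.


4


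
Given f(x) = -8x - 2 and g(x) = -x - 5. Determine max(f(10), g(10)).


f(10) = -82
g(10) = -15
max = -15

-15


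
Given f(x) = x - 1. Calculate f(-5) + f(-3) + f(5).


f(-5) = -6
f(-3) = -4
f(5) = 4
Sum = -6

-6


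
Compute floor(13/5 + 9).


13/5 = 2.6
2.6 + 9 = 11.6
floor(11.6) = 11

11


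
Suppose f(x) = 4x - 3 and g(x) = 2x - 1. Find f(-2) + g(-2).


f(-2) = -11
g(-2) = -5
Sum = -16

-16


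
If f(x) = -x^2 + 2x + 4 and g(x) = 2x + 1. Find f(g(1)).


1


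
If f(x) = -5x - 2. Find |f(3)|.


f(3) = -17
|-17| = 17

17


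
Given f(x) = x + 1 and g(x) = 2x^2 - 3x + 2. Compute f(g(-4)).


g(-4) = 46
f(46) = 47

47


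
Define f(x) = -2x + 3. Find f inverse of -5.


Solve -2x + 3 = -5
x = (-5 - 3) / (-2) = 4

4


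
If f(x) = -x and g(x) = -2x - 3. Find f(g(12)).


g(12) = -27
f(-27) = 27

27


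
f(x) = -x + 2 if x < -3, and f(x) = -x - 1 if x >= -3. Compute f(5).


5 satisfies x >= -3
f(5) = -6

-6


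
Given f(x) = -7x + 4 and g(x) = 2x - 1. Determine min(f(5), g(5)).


-31


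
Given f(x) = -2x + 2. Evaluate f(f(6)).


f(6) = -10
f(-10) = 22

22


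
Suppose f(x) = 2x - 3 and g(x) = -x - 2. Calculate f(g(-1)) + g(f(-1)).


f(g(-1)) = -5
g(f(-1)) = 3
Sum = -2

-2


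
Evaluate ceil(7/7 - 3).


7/7 = 1
1 - 3 = -2
ceil(-2) = -2

-2


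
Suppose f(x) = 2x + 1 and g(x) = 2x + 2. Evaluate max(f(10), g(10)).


22


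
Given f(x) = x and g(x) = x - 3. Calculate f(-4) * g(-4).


f(-4) = -4
g(-4) = -7
Product = 28

28


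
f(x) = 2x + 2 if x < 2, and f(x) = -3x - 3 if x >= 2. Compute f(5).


5 satisfies x >= 2
f(5) = -18

-18


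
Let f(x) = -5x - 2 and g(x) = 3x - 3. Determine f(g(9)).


g(9) = 24
f(24) = -122

-122


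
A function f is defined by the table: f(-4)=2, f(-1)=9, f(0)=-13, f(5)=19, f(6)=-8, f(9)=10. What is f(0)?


Reading from the table at x = 0

-13


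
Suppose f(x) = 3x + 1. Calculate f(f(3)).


f(3) = 10
f(10) = 31

31


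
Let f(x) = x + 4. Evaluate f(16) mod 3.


f(16) = 20
20 mod 3 = 2

2


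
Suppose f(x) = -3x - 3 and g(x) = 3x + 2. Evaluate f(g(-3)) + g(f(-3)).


f(g(-3)) = 18
g(f(-3)) = 20
Sum = 38

38


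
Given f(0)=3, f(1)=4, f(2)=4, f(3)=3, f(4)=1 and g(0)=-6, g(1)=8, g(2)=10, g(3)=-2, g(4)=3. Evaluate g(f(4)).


8


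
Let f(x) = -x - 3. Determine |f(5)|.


8


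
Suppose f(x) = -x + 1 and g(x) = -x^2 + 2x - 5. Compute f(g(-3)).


g(-3) = -20
f(-20) = 21

21


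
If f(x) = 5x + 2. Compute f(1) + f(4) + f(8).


71


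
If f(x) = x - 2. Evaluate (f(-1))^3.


f(-1) = -3
(-3)^3 = -27

-27


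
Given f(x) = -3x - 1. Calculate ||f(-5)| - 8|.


f(-5) = 14
|14| = 14
|14 - 8| = 6

6


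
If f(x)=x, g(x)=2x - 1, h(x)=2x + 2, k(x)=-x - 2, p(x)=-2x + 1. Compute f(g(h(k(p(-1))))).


-17


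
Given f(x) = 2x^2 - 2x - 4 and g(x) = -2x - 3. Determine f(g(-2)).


g(-2) = 1
f(1) = 2*(1)^2 - 2*(1) - 4 = -4

-4


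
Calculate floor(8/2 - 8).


8/2 = 4
4 - 8 = -4
floor(-4) = -4

-4


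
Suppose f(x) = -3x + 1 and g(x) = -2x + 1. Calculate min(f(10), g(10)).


f(10) = -29
g(10) = -19
min = -29

-29


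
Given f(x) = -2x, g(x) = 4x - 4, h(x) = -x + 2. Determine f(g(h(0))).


h(0) = 2
g(2) = 4
f(4) = -8

-8


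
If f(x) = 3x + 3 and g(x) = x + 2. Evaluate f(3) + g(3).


f(3) = 12
g(3) = 5
Sum = 17

17


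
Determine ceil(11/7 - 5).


11/7 = 1.5714
1.5714 - 5 = -3.4286
ceil(-3.4286) = -3

-3


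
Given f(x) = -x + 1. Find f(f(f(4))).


-3


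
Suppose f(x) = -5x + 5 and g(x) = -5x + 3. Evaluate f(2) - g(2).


f(2) = -5
g(2) = -7
Difference = 2

2


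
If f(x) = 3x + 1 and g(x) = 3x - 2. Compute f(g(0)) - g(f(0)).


f(g(0)) = -5
g(f(0)) = 1
Difference = -6

-6


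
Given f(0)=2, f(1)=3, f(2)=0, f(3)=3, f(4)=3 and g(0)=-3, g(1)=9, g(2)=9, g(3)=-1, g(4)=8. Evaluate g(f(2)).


f(2) = 0
g(0) = -3

-3


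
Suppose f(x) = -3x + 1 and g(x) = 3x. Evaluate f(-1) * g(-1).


f(-1) = 4
g(-1) = -3
Product = -12

-12


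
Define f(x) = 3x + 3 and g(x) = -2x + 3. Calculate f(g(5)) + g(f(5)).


f(g(5)) = -18
g(f(5)) = -33
Sum = -51

-51


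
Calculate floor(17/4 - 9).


17/4 = 4.25
4.25 - 9 = -4.75
floor(-4.75) = -5

-5


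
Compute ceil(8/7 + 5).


8/7 = 1.1429
1.1429 + 5 = 6.1429
ceil(6.1429) = 7

7


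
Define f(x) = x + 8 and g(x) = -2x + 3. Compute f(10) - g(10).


35


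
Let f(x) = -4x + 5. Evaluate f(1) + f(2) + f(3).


f(1) = 1
f(2) = -3
f(3) = -7
Sum = -9

-9


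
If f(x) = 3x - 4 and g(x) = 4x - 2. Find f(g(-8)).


-106


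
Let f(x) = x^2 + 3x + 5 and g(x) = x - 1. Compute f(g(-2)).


g(-2) = -3
f(-3) = 1*(-3)^2 + 3*(-3) + 5 = 5

5


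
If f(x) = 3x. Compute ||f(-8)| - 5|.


19


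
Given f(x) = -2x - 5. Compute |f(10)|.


f(10) = -25
|-25| = 25

25


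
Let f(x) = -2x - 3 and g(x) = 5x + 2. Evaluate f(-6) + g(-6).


f(-6) = 9
g(-6) = -28
Sum = -19

-19


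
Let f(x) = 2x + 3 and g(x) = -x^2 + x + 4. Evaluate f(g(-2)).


g(-2) = -2
f(-2) = -1

-1


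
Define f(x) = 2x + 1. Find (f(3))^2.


f(3) = 7
(7)^2 = 49

49


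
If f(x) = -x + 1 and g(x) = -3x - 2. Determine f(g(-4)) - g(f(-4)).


f(g(-4)) = -9
g(f(-4)) = -17
Difference = 8

8


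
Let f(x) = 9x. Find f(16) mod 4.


f(16) = 144
144 mod 4 = 0

0


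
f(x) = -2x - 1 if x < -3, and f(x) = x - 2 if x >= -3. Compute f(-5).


-5 satisfies x < -3
f(-5) = 9

9


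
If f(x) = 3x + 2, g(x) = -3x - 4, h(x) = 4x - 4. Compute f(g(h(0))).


h(0) = -4
g(-4) = 8
f(8) = 26

26


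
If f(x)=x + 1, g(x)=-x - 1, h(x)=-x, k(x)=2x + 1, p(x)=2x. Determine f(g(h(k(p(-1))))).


p(-1) = -2
k(-2) = -3
h(-3) = 3
g(3) = -4
f(-4) = -3

-3


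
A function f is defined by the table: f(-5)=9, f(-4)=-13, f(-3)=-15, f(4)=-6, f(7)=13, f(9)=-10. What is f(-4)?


Reading from the table at x = -4

-13


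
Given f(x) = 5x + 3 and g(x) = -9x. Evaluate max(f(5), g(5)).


f(5) = 28
g(5) = -45
max = 28

28


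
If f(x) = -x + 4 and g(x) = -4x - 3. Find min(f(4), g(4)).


f(4) = 0
g(4) = -19
min = -19

-19


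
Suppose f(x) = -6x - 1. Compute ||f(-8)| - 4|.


43


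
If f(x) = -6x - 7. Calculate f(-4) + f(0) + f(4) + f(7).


-70


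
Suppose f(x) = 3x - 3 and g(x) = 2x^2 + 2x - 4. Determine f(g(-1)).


g(-1) = -4
f(-4) = -15

-15


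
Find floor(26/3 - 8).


0


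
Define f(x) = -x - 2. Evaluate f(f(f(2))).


f(2) = -4
f(-4) = 2
f(2) = -4

-4


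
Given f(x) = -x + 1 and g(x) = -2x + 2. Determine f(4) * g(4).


f(4) = -3
g(4) = -6
Product = 18

18


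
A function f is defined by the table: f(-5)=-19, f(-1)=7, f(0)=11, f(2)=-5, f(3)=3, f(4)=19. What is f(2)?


Reading from the table at x = 2

-5


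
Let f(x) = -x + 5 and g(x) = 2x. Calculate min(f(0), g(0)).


f(0) = 5
g(0) = 0
min = 0

0


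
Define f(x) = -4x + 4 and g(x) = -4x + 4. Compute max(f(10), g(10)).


f(10) = -36
g(10) = -36
max = -36

-36


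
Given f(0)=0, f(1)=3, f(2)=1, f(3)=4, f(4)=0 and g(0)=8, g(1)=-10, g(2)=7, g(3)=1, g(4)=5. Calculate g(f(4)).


f(4) = 0
g(0) = 8

8


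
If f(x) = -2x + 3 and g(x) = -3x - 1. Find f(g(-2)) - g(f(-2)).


15


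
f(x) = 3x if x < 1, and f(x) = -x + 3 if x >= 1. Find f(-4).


-4 satisfies x < 1
f(-4) = -12

-12


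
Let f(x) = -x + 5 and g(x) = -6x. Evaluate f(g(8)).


g(8) = -48
f(-48) = 53

53


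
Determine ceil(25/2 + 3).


25/2 = 12.5
12.5 + 3 = 15.5
ceil(15.5) = 16

16


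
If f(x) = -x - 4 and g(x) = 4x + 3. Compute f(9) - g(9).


f(9) = -13
g(9) = 39
Difference = -52

-52


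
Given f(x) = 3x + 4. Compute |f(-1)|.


f(-1) = 1
|1| = 1

1


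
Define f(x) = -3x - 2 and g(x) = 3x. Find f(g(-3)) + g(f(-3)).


f(g(-3)) = 25
g(f(-3)) = 21
Sum = 46

46


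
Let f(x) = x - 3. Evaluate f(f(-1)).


-7


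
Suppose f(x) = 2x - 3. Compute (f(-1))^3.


-125


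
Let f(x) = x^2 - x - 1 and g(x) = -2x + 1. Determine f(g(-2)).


g(-2) = 5
f(5) = 1*(5)^2 - 1*(5) - 1 = 19

19


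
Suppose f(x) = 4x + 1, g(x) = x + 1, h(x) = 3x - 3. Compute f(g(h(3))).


h(3) = 6
g(6) = 7
f(7) = 29

29


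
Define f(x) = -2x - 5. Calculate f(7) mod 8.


f(7) = -19
-19 mod 8 = 5

5


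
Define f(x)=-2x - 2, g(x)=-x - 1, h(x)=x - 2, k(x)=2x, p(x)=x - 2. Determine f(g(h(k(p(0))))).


-12


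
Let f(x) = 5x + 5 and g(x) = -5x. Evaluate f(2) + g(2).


f(2) = 15
g(2) = -10
Sum = 5

5


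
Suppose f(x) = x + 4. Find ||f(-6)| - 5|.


f(-6) = -2
|-2| = 2
|2 - 5| = 3

3


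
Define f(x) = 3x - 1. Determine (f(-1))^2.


f(-1) = -4
(-4)^2 = 16

16


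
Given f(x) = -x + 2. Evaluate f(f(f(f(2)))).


f(2) = 0
f(0) = 2
f(2) = 0
f(0) = 2

2


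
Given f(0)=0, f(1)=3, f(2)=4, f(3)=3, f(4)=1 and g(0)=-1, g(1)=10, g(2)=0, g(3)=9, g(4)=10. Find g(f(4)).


10


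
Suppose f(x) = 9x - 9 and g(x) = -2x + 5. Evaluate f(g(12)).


g(12) = -19
f(-19) = -180

-180


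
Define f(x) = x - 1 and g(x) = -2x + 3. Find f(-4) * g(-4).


f(-4) = -5
g(-4) = 11
Product = -55

-55


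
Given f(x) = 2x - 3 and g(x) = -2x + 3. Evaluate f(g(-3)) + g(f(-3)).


36


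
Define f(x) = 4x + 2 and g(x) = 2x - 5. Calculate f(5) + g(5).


f(5) = 22
g(5) = 5
Sum = 27

27


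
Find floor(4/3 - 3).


4/3 = 1.3333
1.3333 - 3 = -1.6667
floor(-1.6667) = -2

-2


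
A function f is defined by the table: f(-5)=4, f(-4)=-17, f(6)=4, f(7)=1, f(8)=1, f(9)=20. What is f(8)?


1


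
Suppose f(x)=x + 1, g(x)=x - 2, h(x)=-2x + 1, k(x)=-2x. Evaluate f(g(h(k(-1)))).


-4


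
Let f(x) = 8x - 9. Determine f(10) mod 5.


f(10) = 71
71 mod 5 = 1

1


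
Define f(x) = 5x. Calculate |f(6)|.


f(6) = 30
|30| = 30

30


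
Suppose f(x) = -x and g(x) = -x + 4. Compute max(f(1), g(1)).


f(1) = -1
g(1) = 3
max = 3

3


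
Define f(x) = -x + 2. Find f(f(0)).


f(0) = 2
f(2) = 0

0


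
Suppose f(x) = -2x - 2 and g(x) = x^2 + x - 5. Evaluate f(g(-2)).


g(-2) = -3
f(-3) = 4

4


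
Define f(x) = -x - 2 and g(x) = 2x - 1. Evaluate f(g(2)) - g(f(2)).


f(g(2)) = -5
g(f(2)) = -9
Difference = 4

4


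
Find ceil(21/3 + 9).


16


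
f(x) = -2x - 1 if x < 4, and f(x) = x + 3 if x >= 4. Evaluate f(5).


5 satisfies x >= 4
f(5) = 8

8


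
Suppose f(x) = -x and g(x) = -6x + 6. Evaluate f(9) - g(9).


f(9) = -9
g(9) = -48
Difference = 39

39


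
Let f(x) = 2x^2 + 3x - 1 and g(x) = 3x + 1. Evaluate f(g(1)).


g(1) = 4
f(4) = 2*(4)^2 + 3*(4) - 1 = 43

43


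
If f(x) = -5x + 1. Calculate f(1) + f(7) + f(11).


-92


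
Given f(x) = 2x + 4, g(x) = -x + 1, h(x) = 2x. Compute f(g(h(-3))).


h(-3) = -6
g(-6) = 7
f(7) = 18

18


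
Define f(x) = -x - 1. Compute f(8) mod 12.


f(8) = -9
-9 mod 12 = 3

3


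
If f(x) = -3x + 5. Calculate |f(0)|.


f(0) = 5
|5| = 5

5


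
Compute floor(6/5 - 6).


6/5 = 1.2
1.2 - 6 = -4.8
floor(-4.8) = -5

-5


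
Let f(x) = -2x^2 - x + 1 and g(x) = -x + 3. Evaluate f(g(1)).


-9


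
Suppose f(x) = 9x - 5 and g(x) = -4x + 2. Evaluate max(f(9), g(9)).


f(9) = 76
g(9) = -34
max = 76

76


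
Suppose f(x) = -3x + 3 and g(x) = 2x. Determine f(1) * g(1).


f(1) = 0
g(1) = 2
Product = 0

0


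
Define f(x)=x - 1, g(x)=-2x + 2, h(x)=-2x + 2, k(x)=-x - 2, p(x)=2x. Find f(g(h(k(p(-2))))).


p(-2) = -4
k(-4) = 2
h(2) = -2
g(-2) = 6
f(6) = 5

5


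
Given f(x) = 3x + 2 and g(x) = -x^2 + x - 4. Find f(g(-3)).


g(-3) = -16
f(-16) = -46

-46


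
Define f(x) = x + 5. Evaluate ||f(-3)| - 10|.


f(-3) = 2
|2| = 2
|2 - 10| = 8

8


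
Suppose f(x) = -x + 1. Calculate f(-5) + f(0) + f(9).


-1


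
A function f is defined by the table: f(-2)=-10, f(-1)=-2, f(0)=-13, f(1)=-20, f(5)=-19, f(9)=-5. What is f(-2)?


Reading from the table at x = -2

-10


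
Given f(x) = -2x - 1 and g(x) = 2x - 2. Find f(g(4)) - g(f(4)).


7


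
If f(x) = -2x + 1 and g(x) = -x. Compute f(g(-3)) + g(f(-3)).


f(g(-3)) = -5
g(f(-3)) = -7
Sum = -12

-12


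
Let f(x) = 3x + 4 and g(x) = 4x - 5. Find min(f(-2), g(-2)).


f(-2) = -2
g(-2) = -13
min = -13

-13


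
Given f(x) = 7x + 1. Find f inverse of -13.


Solve 7x + 1 = -13
x = (-13 - 1) / 7 = -2

-2


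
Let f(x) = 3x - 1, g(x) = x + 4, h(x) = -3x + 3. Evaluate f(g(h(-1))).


h(-1) = 6
g(6) = 10
f(10) = 29

29


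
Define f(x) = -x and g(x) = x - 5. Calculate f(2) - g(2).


f(2) = -2
g(2) = -3
Difference = 1

1


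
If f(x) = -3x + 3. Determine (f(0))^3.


f(0) = 3
(3)^3 = 27

27


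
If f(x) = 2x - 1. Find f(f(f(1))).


f(1) = 1
f(1) = 1
f(1) = 1

1


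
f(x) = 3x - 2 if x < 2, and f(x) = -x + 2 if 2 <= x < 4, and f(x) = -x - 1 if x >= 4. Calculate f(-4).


-4 satisfies x < 2
f(-4) = -14

-14


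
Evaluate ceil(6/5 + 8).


10


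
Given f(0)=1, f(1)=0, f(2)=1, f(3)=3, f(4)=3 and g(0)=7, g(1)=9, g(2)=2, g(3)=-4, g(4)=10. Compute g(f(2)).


f(2) = 1
g(1) = 9

9


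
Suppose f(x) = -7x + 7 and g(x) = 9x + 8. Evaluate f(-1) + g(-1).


f(-1) = 14
g(-1) = -1
Sum = 13

13


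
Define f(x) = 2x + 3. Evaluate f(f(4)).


f(4) = 11
f(11) = 25

25


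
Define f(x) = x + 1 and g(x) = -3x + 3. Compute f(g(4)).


g(4) = -9
f(-9) = -8

-8


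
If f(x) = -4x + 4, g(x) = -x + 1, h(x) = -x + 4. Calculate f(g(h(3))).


h(3) = 1
g(1) = 0
f(0) = 4

4


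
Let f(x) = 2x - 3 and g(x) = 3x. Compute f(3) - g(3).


f(3) = 3
g(3) = 9
Difference = -6

-6


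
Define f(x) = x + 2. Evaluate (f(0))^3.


f(0) = 2
(2)^3 = 8

8


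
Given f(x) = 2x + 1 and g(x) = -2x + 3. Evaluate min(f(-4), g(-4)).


f(-4) = -7
g(-4) = 11
min = -7

-7


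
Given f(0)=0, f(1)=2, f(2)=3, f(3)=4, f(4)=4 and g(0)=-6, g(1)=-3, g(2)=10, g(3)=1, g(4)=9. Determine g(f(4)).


f(4) = 4
g(4) = 9

9


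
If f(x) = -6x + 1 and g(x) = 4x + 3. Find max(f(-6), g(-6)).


f(-6) = 37
g(-6) = -21
max = 37

37


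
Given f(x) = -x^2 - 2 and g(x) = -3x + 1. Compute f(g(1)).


g(1) = -2
f(-2) = (-1)*(-2)^2 - 2 = -6

-6


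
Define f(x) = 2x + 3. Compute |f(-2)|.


f(-2) = -1
|-1| = 1

1


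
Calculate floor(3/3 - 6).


3/3 = 1
1 - 6 = -5
floor(-5) = -5

-5


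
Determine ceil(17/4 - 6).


17/4 = 4.25
4.25 - 6 = -1.75
ceil(-1.75) = -1

-1


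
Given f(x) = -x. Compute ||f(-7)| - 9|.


f(-7) = 7
|7| = 7
|7 - 9| = 2

2


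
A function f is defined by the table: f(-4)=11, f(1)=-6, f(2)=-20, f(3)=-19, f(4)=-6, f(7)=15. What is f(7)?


15


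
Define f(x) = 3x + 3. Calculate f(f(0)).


f(0) = 3
f(3) = 12

12


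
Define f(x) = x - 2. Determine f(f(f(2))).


f(2) = 0
f(0) = -2
f(-2) = -4

-4


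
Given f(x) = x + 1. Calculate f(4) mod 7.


f(4) = 5
5 mod 7 = 5

5


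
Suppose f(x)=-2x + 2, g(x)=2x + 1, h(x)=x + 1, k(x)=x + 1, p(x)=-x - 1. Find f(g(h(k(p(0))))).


p(0) = -1
k(-1) = 0
h(0) = 1
g(1) = 3
f(3) = -4

-4


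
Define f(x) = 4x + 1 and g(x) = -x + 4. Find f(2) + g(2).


f(2) = 9
g(2) = 2
Sum = 11

11


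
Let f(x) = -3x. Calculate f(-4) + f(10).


f(-4) = 12
f(10) = -30
Sum = -18

-18


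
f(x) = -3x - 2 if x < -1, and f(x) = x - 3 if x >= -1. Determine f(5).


5 satisfies x >= -1
f(5) = 2

2


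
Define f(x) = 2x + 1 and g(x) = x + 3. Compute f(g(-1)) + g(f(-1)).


7


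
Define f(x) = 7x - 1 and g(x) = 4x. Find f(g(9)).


g(9) = 36
f(36) = 251

251


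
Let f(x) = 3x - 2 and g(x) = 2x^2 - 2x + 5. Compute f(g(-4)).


g(-4) = 45
f(45) = 133

133


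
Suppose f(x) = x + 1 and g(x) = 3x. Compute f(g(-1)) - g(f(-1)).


-2


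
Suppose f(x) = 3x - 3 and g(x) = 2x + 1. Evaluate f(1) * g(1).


f(1) = 0
g(1) = 3
Product = 0

0


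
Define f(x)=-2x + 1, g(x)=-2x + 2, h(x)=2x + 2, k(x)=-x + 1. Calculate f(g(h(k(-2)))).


k(-2) = 3
h(3) = 8
g(8) = -14
f(-14) = 29

29


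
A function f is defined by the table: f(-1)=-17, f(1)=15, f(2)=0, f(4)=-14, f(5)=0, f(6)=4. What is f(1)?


Reading from the table at x = 1

15


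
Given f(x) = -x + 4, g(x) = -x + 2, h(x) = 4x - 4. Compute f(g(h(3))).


h(3) = 8
g(8) = -6
f(-6) = 10

10


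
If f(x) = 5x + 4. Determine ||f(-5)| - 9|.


f(-5) = -21
|-21| = 21
|21 - 9| = 12

12


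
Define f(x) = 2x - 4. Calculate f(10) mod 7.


2


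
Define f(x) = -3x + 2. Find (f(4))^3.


f(4) = -10
(-10)^3 = -1000

-1000


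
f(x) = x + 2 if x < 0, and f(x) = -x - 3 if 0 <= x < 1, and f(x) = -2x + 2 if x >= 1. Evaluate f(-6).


-6 satisfies x < 0
f(-6) = -4

-4


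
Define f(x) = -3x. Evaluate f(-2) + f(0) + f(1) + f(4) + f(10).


f(-2) = 6
f(0) = 0
f(1) = -3
f(4) = -12
f(10) = -30
Sum = -39

-39


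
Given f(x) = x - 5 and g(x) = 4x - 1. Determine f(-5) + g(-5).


f(-5) = -10
g(-5) = -21
Sum = -31

-31


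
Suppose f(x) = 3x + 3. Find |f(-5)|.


f(-5) = -12
|-12| = 12

12


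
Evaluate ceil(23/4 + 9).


23/4 = 5.75
5.75 + 9 = 14.75
ceil(14.75) = 15

15


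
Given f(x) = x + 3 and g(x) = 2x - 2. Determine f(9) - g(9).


f(9) = 12
g(9) = 16
Difference = -4

-4


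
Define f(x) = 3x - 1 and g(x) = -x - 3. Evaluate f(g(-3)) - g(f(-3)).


f(g(-3)) = -1
g(f(-3)) = 7
Difference = -8

-8


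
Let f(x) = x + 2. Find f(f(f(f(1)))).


f(1) = 3
f(3) = 5
f(5) = 7
f(7) = 9

9


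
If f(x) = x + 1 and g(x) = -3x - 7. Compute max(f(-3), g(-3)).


f(-3) = -2
g(-3) = 2
max = 2

2


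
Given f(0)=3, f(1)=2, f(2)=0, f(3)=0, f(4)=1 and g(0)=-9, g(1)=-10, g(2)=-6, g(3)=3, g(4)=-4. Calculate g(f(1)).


f(1) = 2
g(2) = -6

-6


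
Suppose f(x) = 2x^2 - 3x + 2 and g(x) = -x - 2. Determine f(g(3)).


g(3) = -5
f(-5) = 2*(-5)^2 - 3*(-5) + 2 = 67

67


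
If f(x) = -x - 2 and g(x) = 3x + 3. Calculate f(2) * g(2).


f(2) = -4
g(2) = 9
Product = -36

-36


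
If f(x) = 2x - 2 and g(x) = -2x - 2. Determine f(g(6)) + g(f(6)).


-52


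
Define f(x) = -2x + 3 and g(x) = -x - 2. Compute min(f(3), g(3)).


f(3) = -3
g(3) = -5
min = -5

-5


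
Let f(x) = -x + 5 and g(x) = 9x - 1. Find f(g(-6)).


g(-6) = -55
f(-55) = 60

60


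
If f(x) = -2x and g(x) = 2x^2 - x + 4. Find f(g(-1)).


g(-1) = 7
f(7) = -14

-14


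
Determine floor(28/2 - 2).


28/2 = 14
14 - 2 = 12
floor(12) = 12

12


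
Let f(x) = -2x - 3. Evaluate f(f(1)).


f(1) = -5
f(-5) = 7

7


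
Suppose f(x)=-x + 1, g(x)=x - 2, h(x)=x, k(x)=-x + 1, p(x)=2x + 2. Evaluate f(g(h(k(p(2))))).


p(2) = 6
k(6) = -5
h(-5) = -5
g(-5) = -7
f(-7) = 8

8


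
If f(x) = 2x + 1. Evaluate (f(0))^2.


1


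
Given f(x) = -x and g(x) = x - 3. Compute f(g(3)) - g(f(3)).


6


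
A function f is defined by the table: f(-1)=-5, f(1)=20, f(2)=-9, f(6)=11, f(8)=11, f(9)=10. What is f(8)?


11


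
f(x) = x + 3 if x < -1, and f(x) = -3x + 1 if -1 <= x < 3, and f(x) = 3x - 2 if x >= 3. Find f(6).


16


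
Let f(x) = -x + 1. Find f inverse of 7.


Solve -x + 1 = 7
x = (7 - 1) / (-1) = -6

-6


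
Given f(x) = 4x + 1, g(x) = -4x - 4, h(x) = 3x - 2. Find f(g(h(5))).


h(5) = 13
g(13) = -56
f(-56) = -223

-223


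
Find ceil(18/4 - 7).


18/4 = 4.5
4.5 - 7 = -2.5
ceil(-2.5) = -2

-2


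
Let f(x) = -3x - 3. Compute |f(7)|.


f(7) = -24
|-24| = 24

24


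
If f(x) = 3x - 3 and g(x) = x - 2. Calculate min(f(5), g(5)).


f(5) = 12
g(5) = 3
min = 3

3


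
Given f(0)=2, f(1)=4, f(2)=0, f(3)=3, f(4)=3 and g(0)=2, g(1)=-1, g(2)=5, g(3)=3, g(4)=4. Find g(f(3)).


3


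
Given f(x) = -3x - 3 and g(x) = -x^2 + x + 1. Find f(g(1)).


g(1) = 1
f(1) = -6

-6


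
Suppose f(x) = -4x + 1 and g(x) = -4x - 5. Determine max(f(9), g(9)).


f(9) = -35
g(9) = -41
max = -35

-35


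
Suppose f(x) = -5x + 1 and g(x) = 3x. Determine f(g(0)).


g(0) = 0
f(0) = 1

1


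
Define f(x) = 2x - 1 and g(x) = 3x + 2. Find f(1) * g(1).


f(1) = 1
g(1) = 5
Product = 5

5


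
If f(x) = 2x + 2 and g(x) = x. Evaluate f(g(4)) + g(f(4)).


f(g(4)) = 10
g(f(4)) = 10
Sum = 20

20


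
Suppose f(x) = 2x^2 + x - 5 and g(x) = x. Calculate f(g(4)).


g(4) = 4
f(4) = 2*(4)^2 + 1*(4) - 5 = 31

31


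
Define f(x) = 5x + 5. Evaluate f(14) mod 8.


f(14) = 75
75 mod 8 = 3

3


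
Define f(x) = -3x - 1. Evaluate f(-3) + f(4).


f(-3) = 8
f(4) = -13
Sum = -5

-5


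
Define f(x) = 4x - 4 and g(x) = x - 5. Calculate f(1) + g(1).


-4


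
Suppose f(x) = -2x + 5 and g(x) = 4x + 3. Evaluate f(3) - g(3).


f(3) = -1
g(3) = 15
Difference = -16

-16


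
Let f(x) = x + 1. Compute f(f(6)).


f(6) = 7
f(7) = 8

8


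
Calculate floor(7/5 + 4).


5


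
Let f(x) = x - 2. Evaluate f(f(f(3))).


f(3) = 1
f(1) = -1
f(-1) = -3

-3


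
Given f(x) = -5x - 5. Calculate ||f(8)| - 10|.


35


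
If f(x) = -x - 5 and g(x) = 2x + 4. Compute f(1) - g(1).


f(1) = -6
g(1) = 6
Difference = -12

-12


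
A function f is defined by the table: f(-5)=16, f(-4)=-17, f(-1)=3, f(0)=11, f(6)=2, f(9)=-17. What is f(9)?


Reading from the table at x = 9

-17


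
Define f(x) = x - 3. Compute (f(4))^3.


f(4) = 1
(1)^3 = 1

1


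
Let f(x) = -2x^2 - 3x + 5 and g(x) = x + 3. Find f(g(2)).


g(2) = 5
f(5) = (-2)*(5)^2 - 3*(5) + 5 = -60

-60


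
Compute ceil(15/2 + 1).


15/2 = 7.5
7.5 + 1 = 8.5
ceil(8.5) = 9

9


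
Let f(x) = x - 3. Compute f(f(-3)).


f(-3) = -6
f(-6) = -9

-9


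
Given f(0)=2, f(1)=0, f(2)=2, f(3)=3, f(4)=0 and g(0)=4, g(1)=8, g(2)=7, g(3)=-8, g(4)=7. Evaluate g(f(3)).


f(3) = 3
g(3) = -8

-8


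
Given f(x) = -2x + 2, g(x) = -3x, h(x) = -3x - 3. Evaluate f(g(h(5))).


h(5) = -18
g(-18) = 54
f(54) = -106

-106


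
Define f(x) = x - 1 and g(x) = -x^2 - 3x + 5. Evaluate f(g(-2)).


g(-2) = 7
f(7) = 6

6


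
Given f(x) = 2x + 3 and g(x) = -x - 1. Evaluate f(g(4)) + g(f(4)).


f(g(4)) = -7
g(f(4)) = -12
Sum = -19

-19


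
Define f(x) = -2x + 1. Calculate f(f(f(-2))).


f(-2) = 5
f(5) = -9
f(-9) = 19

19


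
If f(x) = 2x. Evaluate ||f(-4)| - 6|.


f(-4) = -8
|-8| = 8
|8 - 6| = 2

2


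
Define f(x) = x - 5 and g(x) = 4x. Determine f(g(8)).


g(8) = 32
f(32) = 27

27


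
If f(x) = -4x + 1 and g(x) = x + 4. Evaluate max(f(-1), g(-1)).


f(-1) = 5
g(-1) = 3
max = 5

5


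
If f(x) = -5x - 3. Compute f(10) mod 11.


f(10) = -53
-53 mod 11 = 2

2


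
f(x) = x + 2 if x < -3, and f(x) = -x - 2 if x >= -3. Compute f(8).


8 satisfies x >= -3
f(8) = -10

-10


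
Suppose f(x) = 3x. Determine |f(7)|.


21


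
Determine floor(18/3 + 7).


18/3 = 6
6 + 7 = 13
floor(13) = 13

13


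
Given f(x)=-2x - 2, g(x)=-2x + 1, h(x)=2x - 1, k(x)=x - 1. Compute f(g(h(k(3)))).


k(3) = 2
h(2) = 3
g(3) = -5
f(-5) = 8

8


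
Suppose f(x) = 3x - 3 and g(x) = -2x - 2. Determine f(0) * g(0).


f(0) = -3
g(0) = -2
Product = 6

6


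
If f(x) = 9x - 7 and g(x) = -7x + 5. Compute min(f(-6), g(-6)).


-61


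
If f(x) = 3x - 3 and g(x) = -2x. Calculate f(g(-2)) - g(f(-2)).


f(g(-2)) = 9
g(f(-2)) = 18
Difference = -9

-9


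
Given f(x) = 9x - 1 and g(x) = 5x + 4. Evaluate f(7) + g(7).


f(7) = 62
g(7) = 39
Sum = 101

101


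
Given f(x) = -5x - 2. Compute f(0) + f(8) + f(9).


f(0) = -2
f(8) = -42
f(9) = -47
Sum = -91

-91


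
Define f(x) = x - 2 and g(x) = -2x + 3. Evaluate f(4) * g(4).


f(4) = 2
g(4) = -5
Product = -10

-10


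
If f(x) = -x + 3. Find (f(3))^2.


f(3) = 0
(0)^2 = 0

0


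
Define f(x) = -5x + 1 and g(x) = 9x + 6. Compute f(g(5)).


g(5) = 51
f(51) = -254

-254


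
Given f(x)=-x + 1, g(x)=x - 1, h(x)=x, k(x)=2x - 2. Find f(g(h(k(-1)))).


k(-1) = -4
h(-4) = -4
g(-4) = -5
f(-5) = 6

6


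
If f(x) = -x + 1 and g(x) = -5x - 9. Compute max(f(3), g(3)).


f(3) = -2
g(3) = -24
max = -2

-2


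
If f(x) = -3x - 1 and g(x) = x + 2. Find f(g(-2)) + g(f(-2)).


f(g(-2)) = -1
g(f(-2)) = 7
Sum = 6

6


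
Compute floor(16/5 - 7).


16/5 = 3.2
3.2 - 7 = -3.8
floor(-3.8) = -4

-4


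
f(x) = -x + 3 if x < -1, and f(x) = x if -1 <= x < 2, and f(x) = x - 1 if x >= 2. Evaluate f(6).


6 satisfies x >= 2
f(6) = 5

5


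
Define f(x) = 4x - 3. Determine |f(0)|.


f(0) = -3
|-3| = 3

3


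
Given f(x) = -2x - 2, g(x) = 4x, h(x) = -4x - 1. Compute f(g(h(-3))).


h(-3) = 11
g(11) = 44
f(44) = -90

-90


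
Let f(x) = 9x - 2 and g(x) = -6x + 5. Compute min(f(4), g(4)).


f(4) = 34
g(4) = -19
min = -19

-19


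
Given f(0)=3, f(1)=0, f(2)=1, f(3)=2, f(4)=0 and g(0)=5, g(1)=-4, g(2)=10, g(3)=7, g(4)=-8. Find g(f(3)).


f(3) = 2
g(2) = 10

10


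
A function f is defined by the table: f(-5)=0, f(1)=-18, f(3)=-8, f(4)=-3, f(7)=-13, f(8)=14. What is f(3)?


-8


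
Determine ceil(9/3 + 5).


9/3 = 3
3 + 5 = 8
ceil(8) = 8

8


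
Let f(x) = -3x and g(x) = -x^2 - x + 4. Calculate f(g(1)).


g(1) = 2
f(2) = -6

-6


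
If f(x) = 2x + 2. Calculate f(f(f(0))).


14


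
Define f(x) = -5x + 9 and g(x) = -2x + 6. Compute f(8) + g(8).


f(8) = -31
g(8) = -10
Sum = -41

-41


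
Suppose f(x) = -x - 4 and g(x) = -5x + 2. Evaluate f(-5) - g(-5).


f(-5) = 1
g(-5) = 27
Difference = -26

-26


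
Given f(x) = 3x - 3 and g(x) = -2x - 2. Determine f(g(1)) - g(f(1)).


f(g(1)) = -15
g(f(1)) = -2
Difference = -13

-13


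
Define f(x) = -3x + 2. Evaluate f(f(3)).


f(3) = -7
f(-7) = 23

23


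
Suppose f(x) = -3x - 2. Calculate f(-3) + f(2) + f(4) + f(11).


-50


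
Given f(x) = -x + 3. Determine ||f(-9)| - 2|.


10


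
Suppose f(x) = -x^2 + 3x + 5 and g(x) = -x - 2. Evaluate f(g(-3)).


g(-3) = 1
f(1) = (-1)*(1)^2 + 3*(1) + 5 = 7

7


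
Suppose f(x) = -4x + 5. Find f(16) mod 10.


1


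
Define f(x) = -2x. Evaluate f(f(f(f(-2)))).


f(-2) = 4
f(4) = -8
f(-8) = 16
f(16) = -32

-32


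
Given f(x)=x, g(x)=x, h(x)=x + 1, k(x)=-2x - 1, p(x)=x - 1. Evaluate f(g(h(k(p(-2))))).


p(-2) = -3
k(-3) = 5
h(5) = 6
g(6) = 6
f(6) = 6

6


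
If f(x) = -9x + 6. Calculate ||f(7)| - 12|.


45


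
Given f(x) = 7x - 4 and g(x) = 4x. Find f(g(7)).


g(7) = 28
f(28) = 192

192


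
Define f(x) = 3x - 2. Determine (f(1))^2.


f(1) = 1
(1)^2 = 1

1


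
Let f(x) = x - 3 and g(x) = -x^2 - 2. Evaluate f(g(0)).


g(0) = -2
f(-2) = -5

-5


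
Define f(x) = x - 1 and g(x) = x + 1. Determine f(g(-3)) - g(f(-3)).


f(g(-3)) = -3
g(f(-3)) = -3
Difference = 0

0


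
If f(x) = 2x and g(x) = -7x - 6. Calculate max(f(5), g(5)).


f(5) = 10
g(5) = -41
max = 10

10


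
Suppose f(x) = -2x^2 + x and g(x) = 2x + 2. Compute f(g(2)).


-66


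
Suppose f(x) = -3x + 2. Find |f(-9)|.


f(-9) = 29
|29| = 29

29


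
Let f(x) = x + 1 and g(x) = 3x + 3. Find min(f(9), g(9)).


f(9) = 10
g(9) = 30
min = 10

10


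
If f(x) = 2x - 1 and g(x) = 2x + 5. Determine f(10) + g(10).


f(10) = 19
g(10) = 25
Sum = 44

44


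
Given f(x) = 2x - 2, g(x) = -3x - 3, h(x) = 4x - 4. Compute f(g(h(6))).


h(6) = 20
g(20) = -63
f(-63) = -128

-128


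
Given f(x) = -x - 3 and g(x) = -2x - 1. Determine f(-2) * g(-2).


-3


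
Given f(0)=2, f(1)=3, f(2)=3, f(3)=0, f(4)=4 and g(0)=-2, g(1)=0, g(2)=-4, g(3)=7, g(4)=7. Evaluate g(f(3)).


f(3) = 0
g(0) = -2

-2


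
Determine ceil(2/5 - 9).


2/5 = 0.4
0.4 - 9 = -8.6
ceil(-8.6) = -8

-8


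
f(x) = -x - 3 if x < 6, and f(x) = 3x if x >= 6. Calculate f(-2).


-2 satisfies x < 6
f(-2) = -1

-1


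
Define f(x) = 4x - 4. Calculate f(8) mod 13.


f(8) = 28
28 mod 13 = 2

2


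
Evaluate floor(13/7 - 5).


13/7 = 1.8571
1.8571 - 5 = -3.1429
floor(-3.1429) = -4

-4


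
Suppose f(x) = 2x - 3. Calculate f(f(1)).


f(1) = -1
f(-1) = -5

-5


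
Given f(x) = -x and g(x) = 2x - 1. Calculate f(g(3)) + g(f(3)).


-12


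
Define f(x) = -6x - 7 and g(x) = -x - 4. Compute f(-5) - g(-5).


f(-5) = 23
g(-5) = 1
Difference = 22

22


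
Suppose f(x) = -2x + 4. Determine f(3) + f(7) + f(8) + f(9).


f(3) = -2
f(7) = -10
f(8) = -12
f(9) = -14
Sum = -38

-38


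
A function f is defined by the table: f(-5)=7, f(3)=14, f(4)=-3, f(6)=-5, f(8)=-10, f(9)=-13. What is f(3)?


Reading from the table at x = 3

14


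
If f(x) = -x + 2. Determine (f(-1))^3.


27


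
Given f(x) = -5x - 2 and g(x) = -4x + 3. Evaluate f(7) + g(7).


f(7) = -37
g(7) = -25
Sum = -62

-62


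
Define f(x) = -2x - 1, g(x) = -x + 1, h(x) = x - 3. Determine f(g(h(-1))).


h(-1) = -4
g(-4) = 5
f(5) = -11

-11


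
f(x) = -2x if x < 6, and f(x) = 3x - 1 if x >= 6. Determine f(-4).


-4 satisfies x < 6
f(-4) = 8

8


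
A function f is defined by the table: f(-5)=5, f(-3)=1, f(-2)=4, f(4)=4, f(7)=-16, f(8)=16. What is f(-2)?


Reading from the table at x = -2

4


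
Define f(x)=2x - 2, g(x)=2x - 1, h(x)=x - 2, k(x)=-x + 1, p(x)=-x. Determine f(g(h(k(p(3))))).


p(3) = -3
k(-3) = 4
h(4) = 2
g(2) = 3
f(3) = 4

4


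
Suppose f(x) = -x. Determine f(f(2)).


f(2) = -2
f(-2) = 2

2


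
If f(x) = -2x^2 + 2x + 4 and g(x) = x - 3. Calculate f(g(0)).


-20


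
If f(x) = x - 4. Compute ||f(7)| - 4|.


f(7) = 3
|3| = 3
|3 - 4| = 1

1


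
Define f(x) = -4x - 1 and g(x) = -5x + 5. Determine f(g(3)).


g(3) = -10
f(-10) = 39

39


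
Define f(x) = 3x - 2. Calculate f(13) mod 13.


f(13) = 37
37 mod 13 = 11

11


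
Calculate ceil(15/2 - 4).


15/2 = 7.5
7.5 - 4 = 3.5
ceil(3.5) = 4

4


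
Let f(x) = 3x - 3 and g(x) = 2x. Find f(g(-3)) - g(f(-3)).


3


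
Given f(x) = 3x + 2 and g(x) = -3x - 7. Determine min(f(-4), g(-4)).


f(-4) = -10
g(-4) = 5
min = -10

-10


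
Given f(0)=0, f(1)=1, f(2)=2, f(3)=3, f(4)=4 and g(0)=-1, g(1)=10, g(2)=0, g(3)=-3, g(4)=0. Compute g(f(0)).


f(0) = 0
g(0) = -1

-1


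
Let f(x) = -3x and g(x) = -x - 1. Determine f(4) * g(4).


f(4) = -12
g(4) = -5
Product = 60

60


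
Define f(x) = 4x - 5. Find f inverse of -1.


Solve 4x - 5 = -1
x = (-1 + 5) / 4 = 1

1


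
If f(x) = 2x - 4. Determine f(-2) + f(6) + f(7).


f(-2) = -8
f(6) = 8
f(7) = 10
Sum = 10

10


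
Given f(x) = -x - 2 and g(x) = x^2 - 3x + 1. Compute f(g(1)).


g(1) = -1
f(-1) = -1

-1


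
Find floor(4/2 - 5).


4/2 = 2
2 - 5 = -3
floor(-3) = -3

-3


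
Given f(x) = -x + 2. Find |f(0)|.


f(0) = 2
|2| = 2

2


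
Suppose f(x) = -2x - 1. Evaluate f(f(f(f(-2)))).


f(-2) = 3
f(3) = -7
f(-7) = 13
f(13) = -27

-27


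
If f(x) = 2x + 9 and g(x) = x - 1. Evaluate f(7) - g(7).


f(7) = 23
g(7) = 6
Difference = 17

17


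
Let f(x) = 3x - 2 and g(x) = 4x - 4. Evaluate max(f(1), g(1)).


f(1) = 1
g(1) = 0
max = 1

1


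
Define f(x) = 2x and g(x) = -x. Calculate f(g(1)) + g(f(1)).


f(g(1)) = -2
g(f(1)) = -2
Sum = -4

-4


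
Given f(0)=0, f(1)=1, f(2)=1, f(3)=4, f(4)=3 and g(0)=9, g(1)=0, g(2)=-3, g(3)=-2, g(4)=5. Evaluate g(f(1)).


f(1) = 1
g(1) = 0

0


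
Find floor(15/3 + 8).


15/3 = 5
5 + 8 = 13
floor(13) = 13

13


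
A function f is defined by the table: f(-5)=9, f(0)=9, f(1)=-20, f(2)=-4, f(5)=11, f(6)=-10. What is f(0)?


9


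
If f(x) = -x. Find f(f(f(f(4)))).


f(4) = -4
f(-4) = 4
f(4) = -4
f(-4) = 4

4


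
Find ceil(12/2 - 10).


12/2 = 6
6 - 10 = -4
ceil(-4) = -4

-4


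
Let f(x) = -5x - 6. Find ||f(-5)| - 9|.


10


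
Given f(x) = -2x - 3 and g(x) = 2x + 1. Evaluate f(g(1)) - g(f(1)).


f(g(1)) = -9
g(f(1)) = -9
Difference = 0

0


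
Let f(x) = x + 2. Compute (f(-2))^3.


f(-2) = 0
(0)^3 = 0

0


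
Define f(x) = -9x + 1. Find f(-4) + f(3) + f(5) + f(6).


f(-4) = 37
f(3) = -26
f(5) = -44
f(6) = -53
Sum = -86

-86


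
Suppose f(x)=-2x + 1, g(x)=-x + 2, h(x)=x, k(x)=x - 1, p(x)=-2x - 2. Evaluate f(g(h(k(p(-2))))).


p(-2) = 2
k(2) = 1
h(1) = 1
g(1) = 1
f(1) = -1

-1
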